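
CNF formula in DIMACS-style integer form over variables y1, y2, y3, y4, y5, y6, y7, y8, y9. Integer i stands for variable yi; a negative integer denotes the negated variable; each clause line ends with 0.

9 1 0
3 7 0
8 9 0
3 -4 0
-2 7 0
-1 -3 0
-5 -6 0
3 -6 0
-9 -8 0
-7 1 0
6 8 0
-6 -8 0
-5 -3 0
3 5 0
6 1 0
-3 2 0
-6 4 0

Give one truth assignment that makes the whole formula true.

y1=True  y2=True  y3=False  y4=False  y5=True  y6=False  y7=True  y8=True  y9=False

Try y1 = True.
  then y3 is forced to False.
  then y7 is forced to True.
  then y4 is forced to False.
  then y6 is forced to False.
  then y8 is forced to True.
  then y9 is forced to False.
  then y5 is forced to True.
y2 is now unconstrained; take y2 = True.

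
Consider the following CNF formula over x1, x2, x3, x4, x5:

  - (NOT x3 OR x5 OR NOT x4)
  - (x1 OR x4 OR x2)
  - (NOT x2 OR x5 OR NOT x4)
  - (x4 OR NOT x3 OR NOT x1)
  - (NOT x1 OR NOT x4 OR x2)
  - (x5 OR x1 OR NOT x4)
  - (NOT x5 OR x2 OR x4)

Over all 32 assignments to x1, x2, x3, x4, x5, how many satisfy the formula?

13

Split on x4, then x1.
  x4=1, x1=1: remaining (x2,x3,x5) ∈ {(1,0,1); (1,1,1)} — 2.
  x4=1, x1=0: remaining (x2,x3,x5) ∈ {(0,0,1); (0,1,1); (1,0,1); (1,1,1)} — 4.
  x4=0, x1=1: remaining (x2,x3,x5) ∈ {(0,0,0); (1,0,0); (1,0,1)} — 3.
  x4=0, x1=0: remaining (x2,x3,x5) ∈ {(1,0,0); (1,0,1); (1,1,0); (1,1,1)} — 4.
Total: 2 + 4 + 3 + 4 = 13.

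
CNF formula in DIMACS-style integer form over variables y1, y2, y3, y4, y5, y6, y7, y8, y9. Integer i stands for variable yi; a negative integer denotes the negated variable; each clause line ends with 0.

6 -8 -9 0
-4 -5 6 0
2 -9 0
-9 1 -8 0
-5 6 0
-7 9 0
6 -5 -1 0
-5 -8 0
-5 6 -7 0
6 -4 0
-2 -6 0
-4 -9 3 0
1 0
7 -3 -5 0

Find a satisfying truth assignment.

y1=True, y2=True, y3=True, y4=False, y5=False, y6=False, y7=True, y8=False, y9=True

Unit propagation: (y1) forces y1 = True.
Pure literal: y4 appears only negated; assign y4 = False.
y5 occurs only negated in the remaining clauses — set y5 = False.
Branch on y2: take y2 = True.
  then y6 is forced to False.
Try y7 = True.
  then y9 is forced to True.
  then y8 is forced to False.
y3 is now unconstrained; take y3 = True.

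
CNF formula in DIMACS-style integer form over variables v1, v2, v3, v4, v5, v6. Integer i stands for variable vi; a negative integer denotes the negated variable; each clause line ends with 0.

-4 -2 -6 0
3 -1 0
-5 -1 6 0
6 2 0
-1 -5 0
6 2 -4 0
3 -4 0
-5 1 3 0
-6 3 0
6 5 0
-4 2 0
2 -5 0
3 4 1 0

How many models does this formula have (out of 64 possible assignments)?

7

The models are:
  v1=0 v2=0 v3=1 v4=0 v5=0 v6=1
  v1=0 v2=1 v3=1 v4=0 v5=0 v6=1
  v1=0 v2=1 v3=1 v4=0 v5=1 v6=0
  v1=0 v2=1 v3=1 v4=0 v5=1 v6=1
  v1=0 v2=1 v3=1 v4=1 v5=1 v6=0
  v1=1 v2=0 v3=1 v4=0 v5=0 v6=1
  v1=1 v2=1 v3=1 v4=0 v5=0 v6=1
Count: 7.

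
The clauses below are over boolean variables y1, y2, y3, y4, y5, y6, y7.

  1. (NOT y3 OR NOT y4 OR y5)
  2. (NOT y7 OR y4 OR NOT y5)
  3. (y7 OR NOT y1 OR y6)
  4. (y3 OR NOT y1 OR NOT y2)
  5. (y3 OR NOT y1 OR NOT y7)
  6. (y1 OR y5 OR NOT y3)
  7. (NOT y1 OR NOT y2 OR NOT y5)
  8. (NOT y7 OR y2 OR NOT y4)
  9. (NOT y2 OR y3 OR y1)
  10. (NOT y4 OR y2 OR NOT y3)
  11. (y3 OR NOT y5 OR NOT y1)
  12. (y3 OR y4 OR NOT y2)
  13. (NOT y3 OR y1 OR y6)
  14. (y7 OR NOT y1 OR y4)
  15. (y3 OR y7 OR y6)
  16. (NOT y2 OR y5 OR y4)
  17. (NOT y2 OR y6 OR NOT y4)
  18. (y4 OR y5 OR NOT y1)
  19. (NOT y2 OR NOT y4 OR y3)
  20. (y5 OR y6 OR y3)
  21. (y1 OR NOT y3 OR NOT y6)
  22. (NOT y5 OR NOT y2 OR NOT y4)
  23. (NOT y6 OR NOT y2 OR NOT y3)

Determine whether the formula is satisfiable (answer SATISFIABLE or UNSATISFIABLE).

SATISFIABLE

Try y1 = True.
Branch on y2: take y2 = False.
For the remaining variables, y3 = False, y4 = True, y5 = False, y6 = True, y7 = False works.
So y1=1, y2=0, y3=0, y4=1, y5=0, y6=1, y7=0 is a satisfying assignment.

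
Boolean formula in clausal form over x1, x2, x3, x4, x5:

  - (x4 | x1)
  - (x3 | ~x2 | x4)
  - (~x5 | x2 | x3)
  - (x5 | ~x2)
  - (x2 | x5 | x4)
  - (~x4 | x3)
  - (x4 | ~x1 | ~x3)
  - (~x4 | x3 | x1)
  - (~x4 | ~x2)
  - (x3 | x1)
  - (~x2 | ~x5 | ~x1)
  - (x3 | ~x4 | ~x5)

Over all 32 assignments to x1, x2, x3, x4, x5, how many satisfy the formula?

4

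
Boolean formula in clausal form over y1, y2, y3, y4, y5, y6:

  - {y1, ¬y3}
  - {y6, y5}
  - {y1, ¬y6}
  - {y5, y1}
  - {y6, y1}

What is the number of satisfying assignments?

Case analysis on y1 and y6:
  y1=1, y6=1: y2, y3, y4, y5 free → 2^4 = 16.
  y1=1, y6=0: forces y5=1; y2, y3, y4 free → 2^3 = 8.
  y1=0, y6=1: a clause becomes empty — 0.
  y1=0, y6=0: a clause becomes empty — 0.
Total: 16 + 8 + 0 + 0 = 24.

24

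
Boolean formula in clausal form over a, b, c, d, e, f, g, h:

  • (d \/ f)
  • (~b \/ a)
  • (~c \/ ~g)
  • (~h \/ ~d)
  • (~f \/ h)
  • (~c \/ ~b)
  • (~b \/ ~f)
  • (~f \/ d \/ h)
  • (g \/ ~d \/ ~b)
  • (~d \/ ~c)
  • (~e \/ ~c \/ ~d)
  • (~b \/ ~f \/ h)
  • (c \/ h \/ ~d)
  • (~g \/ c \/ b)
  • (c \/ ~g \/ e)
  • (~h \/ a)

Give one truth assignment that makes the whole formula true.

a=T, b=F, c=T, d=F, e=T, f=T, g=F, h=T

Check each clause:
  1. (f \/ d) — f is true.
  2. (a \/ ~b) — a is true.
  3. (~c \/ ~g) — ~g is true.
  4. (~d \/ ~h) — ~d is true.
  5. (h \/ ~f) — h is true.
  6. (~c \/ ~b) — ~b is true.
  7. (~b \/ ~f) — ~b is true.
  8. (~f \/ h \/ d) — h is true.
  9. (~d \/ ~b \/ g) — ~d is true.
  10. (~c \/ ~d) — ~d is true.
  11. (~c \/ ~d \/ ~e) — ~d is true.
  12. (h \/ ~b \/ ~f) — h is true.
  13. (~d \/ h \/ c) — h is true.
  14. (b \/ c \/ ~g) — ~g is true.
  15. (~g \/ c \/ e) — ~g is true.
  16. (~h \/ a) — a is true.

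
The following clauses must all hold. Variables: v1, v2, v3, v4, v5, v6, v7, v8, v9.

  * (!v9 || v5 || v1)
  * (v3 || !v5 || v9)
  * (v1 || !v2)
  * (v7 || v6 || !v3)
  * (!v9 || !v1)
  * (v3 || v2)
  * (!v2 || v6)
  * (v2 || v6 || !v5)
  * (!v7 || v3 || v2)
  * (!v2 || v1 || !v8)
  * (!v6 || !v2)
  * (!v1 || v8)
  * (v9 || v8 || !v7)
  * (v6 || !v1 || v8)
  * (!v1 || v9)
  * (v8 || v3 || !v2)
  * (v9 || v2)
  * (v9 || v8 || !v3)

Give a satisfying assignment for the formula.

v1=F, v2=F, v3=T, v4=T, v5=T, v6=T, v7=F, v8=T, v9=T

Set v1 = False and propagate.
  then v2 is forced to False.
  then v3 is forced to True.
  then v9 is forced to True.
  then v5 is forced to True.
  then v6 is forced to True.
v4, v7, v8 are now unconstrained; take v4 = True, v7 = False, v8 = True.
Check each clause:
  1. (v1 || !v9 || v5) — v5 is true.
  2. (v9 || !v5 || v3) — v9 is true.
  3. (!v2 || v1) — !v2 is true.
  4. (v7 || !v3 || v6) — v6 is true.
  5. (!v9 || !v1) — !v1 is true.
  6. (v3 || v2) — v3 is true.
  7. (v6 || !v2) — !v2 is true.
  8. (v6 || v2 || !v5) — v6 is true.
  9. (!v7 || v3 || v2) — !v7 is true.
  10. (!v2 || !v8 || v1) — !v2 is true.
  11. (!v6 || !v2) — !v2 is true.
  12. (v8 || !v1) — v8 is true.
  13. (v9 || !v7 || v8) — v8 is true.
  14. (v6 || !v1 || v8) — v8 is true.
  15. (!v1 || v9) — v9 is true.
  16. (!v2 || v8 || v3) — v8 is true.
  17. (v9 || v2) — v9 is true.
  18. (!v3 || v8 || v9) — v8 is true.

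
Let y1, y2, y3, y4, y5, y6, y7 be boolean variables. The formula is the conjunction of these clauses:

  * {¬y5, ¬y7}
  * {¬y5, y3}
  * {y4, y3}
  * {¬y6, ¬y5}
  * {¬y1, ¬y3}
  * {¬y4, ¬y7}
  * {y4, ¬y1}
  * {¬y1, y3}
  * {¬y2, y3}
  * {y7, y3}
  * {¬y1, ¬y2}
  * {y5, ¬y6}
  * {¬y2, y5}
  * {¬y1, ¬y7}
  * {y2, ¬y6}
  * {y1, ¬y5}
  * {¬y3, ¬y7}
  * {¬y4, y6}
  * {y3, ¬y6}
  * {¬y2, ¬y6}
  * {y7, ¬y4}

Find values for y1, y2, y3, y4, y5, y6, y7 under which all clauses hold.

y1 = False, y2 = False, y3 = True, y4 = False, y5 = False, y6 = False, y7 = False

Branch on y1: take y1 = False.
  then y5 is forced to False.
  then y6 is forced to False.
  then y2 is forced to False.
  then y4 is forced to False.
  then y3 is forced to True.
  then y7 is forced to False.
Every clause has at least one true literal under this assignment.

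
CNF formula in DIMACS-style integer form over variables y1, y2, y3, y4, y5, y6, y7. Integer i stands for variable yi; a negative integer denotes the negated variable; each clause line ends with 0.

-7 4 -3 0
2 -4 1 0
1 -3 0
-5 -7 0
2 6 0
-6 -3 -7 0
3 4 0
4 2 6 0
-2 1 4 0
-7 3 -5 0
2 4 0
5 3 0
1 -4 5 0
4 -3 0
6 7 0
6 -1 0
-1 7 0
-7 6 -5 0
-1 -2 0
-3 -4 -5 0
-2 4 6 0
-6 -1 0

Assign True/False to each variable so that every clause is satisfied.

y1=F, y2=T, y3=F, y4=T, y5=T, y6=T, y7=F

Try y1 = False.
  then y3 is forced to False.
  then y4 is forced to True.
  then y2 is forced to True.
  then y5 is forced to True.
  then y7 is forced to False.
  then y6 is forced to True.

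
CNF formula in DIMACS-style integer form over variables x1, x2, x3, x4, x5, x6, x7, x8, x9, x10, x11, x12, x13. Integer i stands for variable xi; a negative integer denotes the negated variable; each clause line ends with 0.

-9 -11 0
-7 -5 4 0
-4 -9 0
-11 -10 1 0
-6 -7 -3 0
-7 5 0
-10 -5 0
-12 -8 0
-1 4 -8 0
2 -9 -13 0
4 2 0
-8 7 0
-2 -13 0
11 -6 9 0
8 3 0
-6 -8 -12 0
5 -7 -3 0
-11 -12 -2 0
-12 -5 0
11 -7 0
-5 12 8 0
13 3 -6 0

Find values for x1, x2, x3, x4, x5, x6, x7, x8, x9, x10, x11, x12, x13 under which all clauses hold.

x1=F, x2=F, x3=T, x4=T, x5=T, x6=F, x7=T, x8=T, x9=F, x10=F, x11=T, x12=F, x13=T

Pure literal: x6 appears only negated; assign x6 = False.
x10 occurs only negated in the remaining clauses — set x10 = False.
Branch on x1: take x1 = False.
Branch on x2: take x2 = False.
  then x4 is forced to True.
  then x9 is forced to False.
For the remaining variables, x3 = True, x5 = True, x7 = True, x8 = True, x11 = True, x12 = False, x13 = True works.
Every clause has at least one true literal under this assignment.
Check each clause:
  1. (~x11 | ~x9) — ~x9 is true.
  2. (~x5 | ~x7 | x4) — x4 is true.
  3. (~x4 | ~x9) — ~x9 is true.
  4. (x1 | ~x11 | ~x10) — ~x10 is true.
  5. (~x7 | ~x6 | ~x3) — ~x6 is true.
  6. (x5 | ~x7) — x5 is true.
  7. (~x10 | ~x5) — ~x10 is true.
  8. (~x8 | ~x12) — ~x12 is true.
  9. (~x8 | x4 | ~x1) — x4 is true.
  10. (~x9 | ~x13 | x2) — ~x9 is true.
  11. (x2 | x4) — x4 is true.
  12. (~x8 | x7) — x7 is true.
  13. (~x2 | ~x13) — ~x2 is true.
  14. (x9 | ~x6 | x11) — ~x6 is true.
  15. (x3 | x8) — x8 is true.
  16. (~x8 | ~x6 | ~x12) — ~x6 is true.
  17. (~x3 | ~x7 | x5) — x5 is true.
  18. (~x2 | ~x11 | ~x12) — ~x12 is true.
  19. (~x5 | ~x12) — ~x12 is true.
  20. (x11 | ~x7) — x11 is true.
  21. (x8 | x12 | ~x5) — x8 is true.
  22. (x13 | ~x6 | x3) — ~x6 is true.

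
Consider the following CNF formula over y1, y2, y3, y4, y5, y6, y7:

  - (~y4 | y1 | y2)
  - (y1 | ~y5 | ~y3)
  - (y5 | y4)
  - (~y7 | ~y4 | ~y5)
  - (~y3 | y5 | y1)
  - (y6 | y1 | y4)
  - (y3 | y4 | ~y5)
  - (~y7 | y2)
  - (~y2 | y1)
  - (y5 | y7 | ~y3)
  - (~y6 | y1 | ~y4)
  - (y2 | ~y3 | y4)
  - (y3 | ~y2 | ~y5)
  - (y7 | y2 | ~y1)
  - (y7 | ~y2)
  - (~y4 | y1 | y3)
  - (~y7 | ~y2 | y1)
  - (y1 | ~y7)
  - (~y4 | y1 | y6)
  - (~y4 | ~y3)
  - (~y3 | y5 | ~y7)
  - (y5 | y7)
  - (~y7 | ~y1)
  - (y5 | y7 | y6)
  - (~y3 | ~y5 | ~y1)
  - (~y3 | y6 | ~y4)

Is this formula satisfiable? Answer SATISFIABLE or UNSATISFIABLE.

UNSATISFIABLE

y1 = True:
  propagation gives y7=False, y2=True; an empty clause results — contradiction.
y1 = False:
  propagation gives y2=False, y4=False, y5=True, y3=False; an empty clause results — contradiction.
Every branch closes, so no satisfying assignment exists.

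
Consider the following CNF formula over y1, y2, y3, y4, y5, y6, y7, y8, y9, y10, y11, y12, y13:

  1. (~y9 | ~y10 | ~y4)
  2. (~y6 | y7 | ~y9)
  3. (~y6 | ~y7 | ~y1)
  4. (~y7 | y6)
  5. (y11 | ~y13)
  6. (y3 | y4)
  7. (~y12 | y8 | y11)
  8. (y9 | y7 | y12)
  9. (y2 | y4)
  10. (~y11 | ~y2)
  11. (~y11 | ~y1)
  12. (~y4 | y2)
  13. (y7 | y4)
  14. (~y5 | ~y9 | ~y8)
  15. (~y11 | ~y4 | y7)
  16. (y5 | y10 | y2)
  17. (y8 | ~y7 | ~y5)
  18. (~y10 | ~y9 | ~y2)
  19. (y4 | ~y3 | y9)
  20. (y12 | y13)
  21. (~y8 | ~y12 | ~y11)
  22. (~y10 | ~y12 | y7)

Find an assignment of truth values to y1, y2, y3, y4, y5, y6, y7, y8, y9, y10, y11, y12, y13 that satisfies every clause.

y1=0, y2=1, y3=1, y4=1, y5=1, y6=1, y7=1, y8=1, y9=0, y10=0, y11=0, y12=1, y13=0

Pure literal: y1 appears only negated; assign y1 = False.
Try y2 = True.
  then y11 is forced to False.
  then y13 is forced to False.
  then y12 is forced to True.
  then y8 is forced to True.
The remaining clauses are satisfied by y3 = True, y4 = True, y5 = True, y6 = True, y7 = True, y9 = False, y10 = False.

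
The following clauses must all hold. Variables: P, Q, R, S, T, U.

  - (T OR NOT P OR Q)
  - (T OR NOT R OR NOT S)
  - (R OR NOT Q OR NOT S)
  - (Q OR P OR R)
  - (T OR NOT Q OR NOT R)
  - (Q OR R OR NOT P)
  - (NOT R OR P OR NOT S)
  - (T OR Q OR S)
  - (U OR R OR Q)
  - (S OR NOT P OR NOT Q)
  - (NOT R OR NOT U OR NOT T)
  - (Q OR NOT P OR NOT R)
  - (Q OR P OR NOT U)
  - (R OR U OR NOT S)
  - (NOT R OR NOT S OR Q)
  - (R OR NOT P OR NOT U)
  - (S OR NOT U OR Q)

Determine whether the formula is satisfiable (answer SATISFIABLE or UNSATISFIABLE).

SATISFIABLE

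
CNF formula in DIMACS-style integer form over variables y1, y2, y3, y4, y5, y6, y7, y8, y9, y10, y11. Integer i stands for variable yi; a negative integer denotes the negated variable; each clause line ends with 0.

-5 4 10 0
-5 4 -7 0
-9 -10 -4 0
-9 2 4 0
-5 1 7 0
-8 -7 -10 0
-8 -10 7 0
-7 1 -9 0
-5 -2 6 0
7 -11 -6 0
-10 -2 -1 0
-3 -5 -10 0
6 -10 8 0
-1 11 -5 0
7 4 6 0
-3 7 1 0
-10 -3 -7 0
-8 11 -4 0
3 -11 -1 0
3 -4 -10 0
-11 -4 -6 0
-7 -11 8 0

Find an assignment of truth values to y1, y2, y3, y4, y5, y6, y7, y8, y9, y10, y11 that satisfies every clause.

y1=T, y2=T, y3=F, y4=T, y5=F, y6=T, y7=T, y8=F, y9=T, y10=F, y11=F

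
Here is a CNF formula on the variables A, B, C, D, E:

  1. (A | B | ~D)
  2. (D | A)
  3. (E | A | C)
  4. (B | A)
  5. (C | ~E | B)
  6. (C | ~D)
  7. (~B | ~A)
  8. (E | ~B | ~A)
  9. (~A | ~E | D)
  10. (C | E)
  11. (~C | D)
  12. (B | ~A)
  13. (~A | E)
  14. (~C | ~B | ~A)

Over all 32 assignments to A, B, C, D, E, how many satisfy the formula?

2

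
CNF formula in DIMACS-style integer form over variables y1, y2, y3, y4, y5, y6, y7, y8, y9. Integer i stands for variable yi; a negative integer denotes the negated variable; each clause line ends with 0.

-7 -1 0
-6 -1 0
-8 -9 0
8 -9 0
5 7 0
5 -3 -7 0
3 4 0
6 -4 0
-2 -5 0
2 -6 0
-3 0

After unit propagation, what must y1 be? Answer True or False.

(NOT y3) stands alone — y3 = False.
From (y3 OR y4) and y3 = False: y4 = True.
(y6 OR NOT y4) with y4 = True leaves only y6, so y6 = True.
In (NOT y1 OR NOT y6), NOT y6 is now false; NOT y1 must hold, so y1 = False.

False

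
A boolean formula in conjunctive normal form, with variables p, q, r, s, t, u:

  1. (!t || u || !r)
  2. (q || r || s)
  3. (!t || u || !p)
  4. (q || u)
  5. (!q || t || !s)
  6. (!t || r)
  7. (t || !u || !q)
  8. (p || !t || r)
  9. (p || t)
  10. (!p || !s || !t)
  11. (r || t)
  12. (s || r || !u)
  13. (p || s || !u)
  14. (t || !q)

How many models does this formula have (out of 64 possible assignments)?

6

The models are:
  p=0 q=0 r=1 s=1 t=1 u=1
  p=0 q=1 r=1 s=1 t=1 u=1
  p=1 q=0 r=1 s=0 t=0 u=1
  p=1 q=0 r=1 s=0 t=1 u=1
  p=1 q=0 r=1 s=1 t=0 u=1
  p=1 q=1 r=1 s=0 t=1 u=1
That's 6 in total.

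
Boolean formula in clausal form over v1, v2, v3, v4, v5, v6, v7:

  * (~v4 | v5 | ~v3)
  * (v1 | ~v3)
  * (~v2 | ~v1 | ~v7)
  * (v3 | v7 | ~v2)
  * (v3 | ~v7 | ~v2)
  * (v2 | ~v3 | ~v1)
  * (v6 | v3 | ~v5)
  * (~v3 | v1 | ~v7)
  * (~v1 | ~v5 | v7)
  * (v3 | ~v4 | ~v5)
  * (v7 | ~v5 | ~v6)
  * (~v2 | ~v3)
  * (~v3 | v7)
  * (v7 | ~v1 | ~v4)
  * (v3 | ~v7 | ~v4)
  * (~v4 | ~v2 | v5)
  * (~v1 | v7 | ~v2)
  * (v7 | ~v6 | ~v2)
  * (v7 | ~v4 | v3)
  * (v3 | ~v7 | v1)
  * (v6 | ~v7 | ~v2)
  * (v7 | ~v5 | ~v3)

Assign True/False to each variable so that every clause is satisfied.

Pure literal: v4 appears only negated; assign v4 = False.
Set v1 = True and propagate.
For the remaining variables, v2 = False, v3 = False, v5 = False, v6 = True, v7 = False works.
Every clause has at least one true literal under this assignment.

v1=True, v2=False, v3=False, v4=False, v5=False, v6=True, v7=False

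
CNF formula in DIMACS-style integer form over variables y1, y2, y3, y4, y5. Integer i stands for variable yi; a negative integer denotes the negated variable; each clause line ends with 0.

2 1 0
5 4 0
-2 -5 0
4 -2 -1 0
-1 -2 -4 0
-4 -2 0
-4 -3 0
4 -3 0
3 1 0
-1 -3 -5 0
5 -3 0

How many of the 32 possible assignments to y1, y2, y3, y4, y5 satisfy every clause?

3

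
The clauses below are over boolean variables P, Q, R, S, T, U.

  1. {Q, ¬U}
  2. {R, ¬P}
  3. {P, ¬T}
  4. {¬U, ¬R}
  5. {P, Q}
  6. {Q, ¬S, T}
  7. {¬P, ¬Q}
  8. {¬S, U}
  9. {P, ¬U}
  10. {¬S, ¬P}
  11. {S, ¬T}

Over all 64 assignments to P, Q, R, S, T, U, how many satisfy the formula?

3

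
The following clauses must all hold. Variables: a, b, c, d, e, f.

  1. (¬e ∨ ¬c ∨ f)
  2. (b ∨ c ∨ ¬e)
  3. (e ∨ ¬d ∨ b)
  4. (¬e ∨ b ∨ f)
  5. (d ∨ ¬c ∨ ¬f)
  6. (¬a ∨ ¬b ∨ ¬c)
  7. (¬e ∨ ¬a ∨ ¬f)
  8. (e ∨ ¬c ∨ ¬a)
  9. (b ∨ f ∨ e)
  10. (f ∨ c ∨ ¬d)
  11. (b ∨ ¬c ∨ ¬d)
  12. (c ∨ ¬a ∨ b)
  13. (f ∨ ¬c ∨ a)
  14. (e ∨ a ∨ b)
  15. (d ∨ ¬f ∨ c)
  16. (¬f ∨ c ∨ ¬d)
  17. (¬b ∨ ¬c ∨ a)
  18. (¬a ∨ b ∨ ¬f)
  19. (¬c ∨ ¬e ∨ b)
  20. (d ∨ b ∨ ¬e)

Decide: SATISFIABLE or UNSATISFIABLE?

SATISFIABLE

Set a = False and propagate.
The remaining clauses are satisfied by b = True, c = False, d = False, e = True, f = False.
So a=F  b=T  c=F  d=F  e=T  f=F is a satisfying assignment.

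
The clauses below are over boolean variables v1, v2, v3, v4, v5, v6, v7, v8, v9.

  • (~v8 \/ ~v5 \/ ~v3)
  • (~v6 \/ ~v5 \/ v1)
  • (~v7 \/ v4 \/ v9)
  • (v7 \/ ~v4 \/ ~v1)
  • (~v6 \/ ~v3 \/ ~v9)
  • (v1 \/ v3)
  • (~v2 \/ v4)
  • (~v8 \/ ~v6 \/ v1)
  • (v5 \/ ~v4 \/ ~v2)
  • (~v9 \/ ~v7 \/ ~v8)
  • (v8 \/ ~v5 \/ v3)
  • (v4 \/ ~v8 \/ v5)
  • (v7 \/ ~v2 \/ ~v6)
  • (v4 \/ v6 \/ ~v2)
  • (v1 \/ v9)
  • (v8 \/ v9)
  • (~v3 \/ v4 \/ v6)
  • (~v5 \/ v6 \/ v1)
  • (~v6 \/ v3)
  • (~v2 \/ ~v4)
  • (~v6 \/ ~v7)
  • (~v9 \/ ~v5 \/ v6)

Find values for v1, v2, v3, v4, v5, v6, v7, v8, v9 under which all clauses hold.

v1=True, v2=False, v3=False, v4=False, v5=True, v6=False, v7=False, v8=True, v9=False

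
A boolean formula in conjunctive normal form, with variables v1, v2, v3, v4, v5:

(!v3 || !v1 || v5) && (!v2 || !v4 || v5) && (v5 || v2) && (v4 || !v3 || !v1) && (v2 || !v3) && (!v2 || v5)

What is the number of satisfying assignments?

11

Split on v2, then v5.
  v2=T, v5=T: 7 of the 8 assignments to (v1,v3,v4) work.
  v2=T, v5=F: a clause becomes empty — 0.
  v2=F, v5=T: remaining (v1,v3,v4) ∈ {(F,F,F); (F,F,T); (T,F,F); (T,F,T)} — 4.
  v2=F, v5=F: a clause becomes empty — 0.
Total: 7 + 0 + 4 + 0 = 11.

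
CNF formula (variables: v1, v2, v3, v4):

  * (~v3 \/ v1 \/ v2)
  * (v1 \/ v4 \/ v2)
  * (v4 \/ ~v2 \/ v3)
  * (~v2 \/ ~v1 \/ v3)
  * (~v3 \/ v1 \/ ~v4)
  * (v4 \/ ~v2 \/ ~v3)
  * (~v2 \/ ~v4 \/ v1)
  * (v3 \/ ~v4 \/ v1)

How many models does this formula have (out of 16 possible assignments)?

5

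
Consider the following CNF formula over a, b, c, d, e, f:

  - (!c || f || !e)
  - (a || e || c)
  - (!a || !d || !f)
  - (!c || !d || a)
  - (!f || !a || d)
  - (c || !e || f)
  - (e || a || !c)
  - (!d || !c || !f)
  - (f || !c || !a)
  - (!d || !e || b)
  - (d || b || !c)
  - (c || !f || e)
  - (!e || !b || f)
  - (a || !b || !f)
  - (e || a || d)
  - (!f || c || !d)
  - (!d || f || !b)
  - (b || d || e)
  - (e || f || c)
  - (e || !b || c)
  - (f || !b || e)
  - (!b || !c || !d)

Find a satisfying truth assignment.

a=0, b=0, c=0, d=0, e=1, f=1

Check each clause:
  1. (!e || !c || f) — !c is true.
  2. (c || a || e) — e is true.
  3. (!d || !f || !a) — !d is true.
  4. (!d || a || !c) — !d is true.
  5. (!a || d || !f) — !a is true.
  6. (f || !e || c) — f is true.
  7. (a || e || !c) — !c is true.
  8. (!c || !d || !f) — !d is true.
  9. (f || !a || !c) — !c is true.
  10. (b || !d || !e) — !d is true.
  11. (!c || b || d) — !c is true.
  12. (!f || c || e) — e is true.
  13. (!b || f || !e) — f is true.
  14. (a || !f || !b) — !b is true.
  15. (e || a || d) — e is true.
  16. (!d || c || !f) — !d is true.
  17. (!b || !d || f) — !d is true.
  18. (e || b || d) — e is true.
  19. (c || f || e) — e is true.
  20. (e || c || !b) — e is true.
  21. (f || e || !b) — e is true.
  22. (!d || !c || !b) — !d is true.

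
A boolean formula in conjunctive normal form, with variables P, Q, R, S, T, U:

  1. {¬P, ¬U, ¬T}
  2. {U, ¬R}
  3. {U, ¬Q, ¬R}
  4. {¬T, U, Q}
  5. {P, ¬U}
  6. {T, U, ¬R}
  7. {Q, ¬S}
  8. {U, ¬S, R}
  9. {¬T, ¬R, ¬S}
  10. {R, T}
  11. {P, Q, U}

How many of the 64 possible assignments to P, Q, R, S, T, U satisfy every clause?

5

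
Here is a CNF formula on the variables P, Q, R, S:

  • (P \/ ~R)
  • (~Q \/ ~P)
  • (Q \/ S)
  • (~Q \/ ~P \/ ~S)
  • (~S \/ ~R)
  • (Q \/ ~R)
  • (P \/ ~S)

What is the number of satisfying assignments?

2

The models are:
  P=F Q=T R=F S=F
  P=T Q=F R=F S=T
That's 2 in total.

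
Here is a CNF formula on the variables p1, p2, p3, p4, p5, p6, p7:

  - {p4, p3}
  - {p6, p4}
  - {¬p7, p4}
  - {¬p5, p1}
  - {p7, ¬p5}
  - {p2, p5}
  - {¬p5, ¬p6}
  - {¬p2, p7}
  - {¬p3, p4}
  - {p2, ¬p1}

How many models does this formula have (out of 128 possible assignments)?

10

Split on p4, then p5.
  p4=1, p5=1: remaining (p1,p2,p3,p6,p7) ∈ {(1,1,0,0,1); (1,1,1,0,1)} — 2.
  p4=1, p5=0: forces p2=1; p7=1; p1, p3, p6 free → 2^3 = 8.
  p4=0, p5=1: a clause becomes empty — 0.
  p4=0, p5=0: a clause becomes empty — 0.
Total: 2 + 8 + 0 + 0 = 10.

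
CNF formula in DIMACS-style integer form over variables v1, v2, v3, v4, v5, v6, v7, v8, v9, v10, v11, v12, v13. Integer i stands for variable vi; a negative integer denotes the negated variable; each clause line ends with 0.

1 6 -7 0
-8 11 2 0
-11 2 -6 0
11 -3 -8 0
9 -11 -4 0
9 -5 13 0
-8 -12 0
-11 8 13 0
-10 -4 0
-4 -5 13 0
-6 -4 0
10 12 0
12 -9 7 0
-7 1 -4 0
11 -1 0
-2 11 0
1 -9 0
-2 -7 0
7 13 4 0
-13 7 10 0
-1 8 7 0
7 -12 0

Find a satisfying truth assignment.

v1=F  v2=F  v3=F  v4=F  v5=F  v6=T  v7=F  v8=F  v9=F  v10=T  v11=F  v12=F  v13=T

Check each clause:
  1. (v6 \/ v1 \/ ~v7) — ~v7 is true.
  2. (~v8 \/ v11 \/ v2) — ~v8 is true.
  3. (v2 \/ ~v11 \/ ~v6) — ~v11 is true.
  4. (v11 \/ ~v3 \/ ~v8) — ~v8 is true.
  5. (~v11 \/ ~v4 \/ v9) — ~v4 is true.
  6. (v13 \/ ~v5 \/ v9) — ~v5 is true.
  7. (~v12 \/ ~v8) — ~v8 is true.
  8. (v13 \/ v8 \/ ~v11) — ~v11 is true.
  9. (~v4 \/ ~v10) — ~v4 is true.
  10. (v13 \/ ~v5 \/ ~v4) — ~v5 is true.
  11. (~v6 \/ ~v4) — ~v4 is true.
  12. (v10 \/ v12) — v10 is true.
  13. (v7 \/ ~v9 \/ v12) — ~v9 is true.
  14. (~v4 \/ ~v7 \/ v1) — ~v4 is true.
  15. (~v1 \/ v11) — ~v1 is true.
  16. (v11 \/ ~v2) — ~v2 is true.
  17. (v1 \/ ~v9) — ~v9 is true.
  18. (~v2 \/ ~v7) — ~v7 is true.
  19. (v13 \/ v7 \/ v4) — v13 is true.
  20. (v7 \/ v10 \/ ~v13) — v10 is true.
  21. (~v1 \/ v7 \/ v8) — ~v1 is true.
  22. (v7 \/ ~v12) — ~v12 is true.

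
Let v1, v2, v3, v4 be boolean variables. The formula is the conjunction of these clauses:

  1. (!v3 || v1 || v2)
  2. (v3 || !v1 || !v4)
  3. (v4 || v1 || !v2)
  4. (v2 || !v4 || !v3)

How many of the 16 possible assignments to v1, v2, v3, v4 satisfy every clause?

Case analysis on v1 and v2:
  v1=1, v2=1: remaining (v3,v4) ∈ {(0,0); (1,0); (1,1)} — 3.
  v1=1, v2=0: remaining (v3,v4) ∈ {(0,0); (1,0)} — 2.
  v1=0, v2=1: remaining (v3,v4) ∈ {(0,1); (1,1)} — 2.
  v1=0, v2=0: remaining (v3,v4) ∈ {(0,0); (0,1)} — 2.
Total: 3 + 2 + 2 + 2 = 9.

9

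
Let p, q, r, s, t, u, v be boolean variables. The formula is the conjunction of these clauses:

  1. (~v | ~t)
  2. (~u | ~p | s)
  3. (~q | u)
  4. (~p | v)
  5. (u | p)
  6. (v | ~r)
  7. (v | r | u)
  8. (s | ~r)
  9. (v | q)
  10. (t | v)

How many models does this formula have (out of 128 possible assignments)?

Split on v, then u.
  v=1, u=1: q free; 5 ways for (p,r,s,t) × 2^1 = 10.
  v=1, u=0: remaining (p,q,r,s,t) ∈ {(1,0,0,0,0); (1,0,0,1,0); (1,0,1,1,0)} — 3.
  v=0, u=1: remaining (p,q,r,s,t) ∈ {(0,1,0,0,1); (0,1,0,1,1)} — 2.
  v=0, u=0: a clause becomes empty — 0.
Total: 10 + 3 + 2 + 0 = 15.

15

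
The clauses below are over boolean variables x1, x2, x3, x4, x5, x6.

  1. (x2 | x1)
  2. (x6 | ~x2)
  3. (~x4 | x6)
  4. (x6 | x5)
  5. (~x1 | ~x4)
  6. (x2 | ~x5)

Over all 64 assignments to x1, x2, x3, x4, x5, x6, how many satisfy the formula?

Case analysis on x2 and x6:
  x2=T, x6=T: x3, x5 free; 3 ways for (x1,x4) × 2^2 = 12.
  x2=T, x6=F: a clause becomes empty — 0.
  x2=F, x6=T: remaining (x1,x3,x4,x5) ∈ {(T,F,F,F); (T,T,F,F)} — 2.
  x2=F, x6=F: a clause becomes empty — 0.
Total: 12 + 0 + 2 + 0 = 14.

14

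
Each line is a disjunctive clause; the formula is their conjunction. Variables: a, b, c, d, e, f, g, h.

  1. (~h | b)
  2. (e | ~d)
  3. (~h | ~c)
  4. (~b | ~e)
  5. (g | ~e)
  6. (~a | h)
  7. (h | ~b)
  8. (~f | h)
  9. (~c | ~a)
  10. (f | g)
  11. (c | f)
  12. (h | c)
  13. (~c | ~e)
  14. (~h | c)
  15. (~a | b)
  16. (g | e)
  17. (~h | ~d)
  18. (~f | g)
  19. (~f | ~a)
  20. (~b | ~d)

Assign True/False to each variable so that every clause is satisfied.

a=False, b=False, c=True, d=False, e=False, f=False, g=True, h=False

Check each clause:
  1. (~h | b) — ~h is true.
  2. (~d | e) — ~d is true.
  3. (~c | ~h) — ~h is true.
  4. (~e | ~b) — ~e is true.
  5. (~e | g) — ~e is true.
  6. (h | ~a) — ~a is true.
  7. (~b | h) — ~b is true.
  8. (h | ~f) — ~f is true.
  9. (~a | ~c) — ~a is true.
  10. (g | f) — g is true.
  11. (c | f) — c is true.
  12. (c | h) — c is true.
  13. (~e | ~c) — ~e is true.
  14. (~h | c) — ~h is true.
  15. (b | ~a) — ~a is true.
  16. (e | g) — g is true.
  17. (~d | ~h) — ~h is true.
  18. (~f | g) — ~f is true.
  19. (~a | ~f) — ~f is true.
  20. (~d | ~b) — ~d is true.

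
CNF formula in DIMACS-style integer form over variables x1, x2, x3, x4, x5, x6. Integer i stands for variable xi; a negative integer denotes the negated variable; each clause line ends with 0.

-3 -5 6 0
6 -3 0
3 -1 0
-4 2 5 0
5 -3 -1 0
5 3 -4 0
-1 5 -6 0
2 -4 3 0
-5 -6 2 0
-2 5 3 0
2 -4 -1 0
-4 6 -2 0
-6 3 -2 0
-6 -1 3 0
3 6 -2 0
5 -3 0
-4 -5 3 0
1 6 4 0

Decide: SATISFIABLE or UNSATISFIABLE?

SATISFIABLE

Try x1 = True.
  then x3 is forced to True.
  then x6 is forced to True.
  then x5 is forced to True.
  then x2 is forced to True.
x4 is now unconstrained; take x4 = False.
So x1=T, x2=T, x3=T, x4=F, x5=T, x6=T is a satisfying assignment.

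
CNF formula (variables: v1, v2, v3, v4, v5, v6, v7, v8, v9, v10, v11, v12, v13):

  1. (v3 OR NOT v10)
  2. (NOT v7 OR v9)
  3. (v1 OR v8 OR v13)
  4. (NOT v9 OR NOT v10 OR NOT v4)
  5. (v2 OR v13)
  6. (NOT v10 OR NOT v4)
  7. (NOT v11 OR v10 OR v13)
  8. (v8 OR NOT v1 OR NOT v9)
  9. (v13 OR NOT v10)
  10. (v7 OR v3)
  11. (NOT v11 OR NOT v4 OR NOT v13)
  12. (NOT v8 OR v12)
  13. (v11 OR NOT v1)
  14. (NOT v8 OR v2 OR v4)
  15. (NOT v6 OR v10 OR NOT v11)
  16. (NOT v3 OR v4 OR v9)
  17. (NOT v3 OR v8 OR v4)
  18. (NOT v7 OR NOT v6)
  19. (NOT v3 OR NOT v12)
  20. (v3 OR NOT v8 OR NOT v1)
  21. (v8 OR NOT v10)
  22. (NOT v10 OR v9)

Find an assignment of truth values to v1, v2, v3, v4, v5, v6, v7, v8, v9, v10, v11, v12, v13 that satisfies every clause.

v2 occurs only positively in the remaining clauses — set v2 = True.
v6 occurs only negated in the remaining clauses — set v6 = False.
Try v1 = False.
The remaining clauses are satisfied by v3 = False, v4 = False, v5 = True, v7 = True, v8 = False, v9 = True, v10 = False, v11 = True, v12 = False, v13 = True.

v1=F  v2=T  v3=F  v4=F  v5=T  v6=F  v7=T  v8=F  v9=T  v10=F  v11=T  v12=F  v13=T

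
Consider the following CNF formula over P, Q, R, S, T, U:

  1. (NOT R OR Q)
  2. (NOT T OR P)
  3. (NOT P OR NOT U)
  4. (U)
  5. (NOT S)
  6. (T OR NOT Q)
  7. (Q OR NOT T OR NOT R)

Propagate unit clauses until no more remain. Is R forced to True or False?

(U) is a unit clause: U = True.
From (NOT U OR NOT P) and U = True: P = False.
(P OR NOT T): since P = False, the clause reduces to (NOT T). T = False.
(NOT S) stands alone — S = False.
From (T OR NOT Q) and T = False: Q = False.
In (Q OR NOT R), Q is now false; NOT R must hold, so R = False.

False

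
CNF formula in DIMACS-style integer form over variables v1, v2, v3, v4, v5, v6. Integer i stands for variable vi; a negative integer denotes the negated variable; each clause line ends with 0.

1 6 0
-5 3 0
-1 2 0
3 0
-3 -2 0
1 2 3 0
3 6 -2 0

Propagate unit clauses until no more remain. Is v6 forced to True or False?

Unit clause (v3) sets v3 = True.
In (~v2 \/ ~v3), ~v3 is now false; ~v2 must hold, so v2 = False.
(~v1 \/ v2) with v2 = False leaves only ~v1, so v1 = False.
From (v1 \/ v6) and v1 = False: v6 = True.

True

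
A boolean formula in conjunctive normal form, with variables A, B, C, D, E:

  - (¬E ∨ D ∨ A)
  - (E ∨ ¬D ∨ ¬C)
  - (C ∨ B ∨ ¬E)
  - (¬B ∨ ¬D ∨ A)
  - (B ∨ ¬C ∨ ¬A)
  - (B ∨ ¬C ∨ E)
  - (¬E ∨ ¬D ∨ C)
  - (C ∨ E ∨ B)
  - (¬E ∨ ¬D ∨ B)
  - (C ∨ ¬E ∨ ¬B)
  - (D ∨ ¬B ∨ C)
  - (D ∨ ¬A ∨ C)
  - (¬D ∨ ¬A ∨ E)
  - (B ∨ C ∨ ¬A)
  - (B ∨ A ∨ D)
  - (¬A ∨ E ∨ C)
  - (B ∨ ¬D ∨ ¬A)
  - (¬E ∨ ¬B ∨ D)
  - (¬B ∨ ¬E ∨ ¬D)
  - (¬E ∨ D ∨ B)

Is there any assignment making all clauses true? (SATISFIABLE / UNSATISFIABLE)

SATISFIABLE

Branch on A: take A = False.
Try B = True.
  then D is forced to False.
  then E is forced to False.
  then C is forced to True.
Every clause has at least one true literal under this assignment.
So A=False  B=True  C=True  D=False  E=False is a satisfying assignment.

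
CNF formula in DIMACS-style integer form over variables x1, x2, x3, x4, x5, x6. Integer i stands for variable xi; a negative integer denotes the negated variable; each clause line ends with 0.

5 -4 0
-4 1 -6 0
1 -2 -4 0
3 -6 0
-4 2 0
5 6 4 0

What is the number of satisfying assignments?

19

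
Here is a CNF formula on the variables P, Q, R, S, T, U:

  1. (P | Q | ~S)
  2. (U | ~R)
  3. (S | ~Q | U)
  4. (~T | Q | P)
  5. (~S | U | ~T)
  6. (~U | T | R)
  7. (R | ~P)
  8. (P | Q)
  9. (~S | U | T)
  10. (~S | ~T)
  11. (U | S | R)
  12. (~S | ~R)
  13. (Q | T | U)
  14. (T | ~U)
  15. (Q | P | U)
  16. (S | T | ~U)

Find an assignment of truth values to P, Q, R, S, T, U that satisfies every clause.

P=True  Q=True  R=True  S=False  T=True  U=True

Try P = True.
  then R is forced to True.
  then U is forced to True.
  then S is forced to False.
  then T is forced to True.
Q is now unconstrained; take Q = True.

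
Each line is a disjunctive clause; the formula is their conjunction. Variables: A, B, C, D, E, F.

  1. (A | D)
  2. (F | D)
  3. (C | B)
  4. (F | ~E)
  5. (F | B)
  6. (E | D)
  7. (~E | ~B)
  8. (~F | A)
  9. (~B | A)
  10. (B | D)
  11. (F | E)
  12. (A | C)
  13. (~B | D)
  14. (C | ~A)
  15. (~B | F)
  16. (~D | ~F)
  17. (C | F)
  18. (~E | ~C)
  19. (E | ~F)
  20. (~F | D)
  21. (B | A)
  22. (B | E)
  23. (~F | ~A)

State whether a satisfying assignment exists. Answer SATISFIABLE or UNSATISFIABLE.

UNSATISFIABLE

F = True:
  propagation gives A=True; an empty clause results — contradiction.
F = False:
  propagation gives D=True, E=False; an empty clause results — contradiction.
Every branch closes, so no satisfying assignment exists.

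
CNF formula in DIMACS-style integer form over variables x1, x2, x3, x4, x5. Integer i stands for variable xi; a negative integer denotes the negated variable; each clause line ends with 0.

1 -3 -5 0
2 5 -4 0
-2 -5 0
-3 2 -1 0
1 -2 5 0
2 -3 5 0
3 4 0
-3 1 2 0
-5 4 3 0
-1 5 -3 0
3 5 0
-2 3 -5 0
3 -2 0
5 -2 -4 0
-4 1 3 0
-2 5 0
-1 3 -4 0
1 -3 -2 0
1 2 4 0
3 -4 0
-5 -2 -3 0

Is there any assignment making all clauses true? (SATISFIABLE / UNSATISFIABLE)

UNSATISFIABLE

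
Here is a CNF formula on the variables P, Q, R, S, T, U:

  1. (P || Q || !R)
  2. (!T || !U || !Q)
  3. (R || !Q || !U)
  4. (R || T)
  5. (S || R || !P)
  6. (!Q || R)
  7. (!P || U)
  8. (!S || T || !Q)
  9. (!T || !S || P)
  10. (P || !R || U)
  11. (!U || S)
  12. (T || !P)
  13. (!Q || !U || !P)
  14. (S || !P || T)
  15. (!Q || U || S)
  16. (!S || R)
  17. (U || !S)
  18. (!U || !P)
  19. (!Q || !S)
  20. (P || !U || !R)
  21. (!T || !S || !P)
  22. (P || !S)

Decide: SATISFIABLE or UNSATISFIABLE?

SATISFIABLE

Try P = False.
  then S is forced to False.
  then U is forced to False.
  then R is forced to False.
  then T is forced to True.
  then Q is forced to False.
So P = 0, Q = 0, R = 0, S = 0, T = 1, U = 0 is a satisfying assignment.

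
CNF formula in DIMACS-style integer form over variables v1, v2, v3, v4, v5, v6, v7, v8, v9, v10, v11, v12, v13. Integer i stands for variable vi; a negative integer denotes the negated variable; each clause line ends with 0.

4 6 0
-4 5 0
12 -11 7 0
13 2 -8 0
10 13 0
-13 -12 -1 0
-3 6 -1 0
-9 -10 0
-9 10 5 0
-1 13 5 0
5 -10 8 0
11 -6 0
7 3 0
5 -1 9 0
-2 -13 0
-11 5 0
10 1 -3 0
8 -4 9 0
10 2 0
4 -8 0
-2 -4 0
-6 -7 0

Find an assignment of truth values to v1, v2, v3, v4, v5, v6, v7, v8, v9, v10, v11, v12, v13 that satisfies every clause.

v1 = F, v2 = F, v3 = T, v4 = T, v5 = T, v6 = F, v7 = T, v8 = T, v9 = F, v10 = T, v11 = F, v12 = F, v13 = T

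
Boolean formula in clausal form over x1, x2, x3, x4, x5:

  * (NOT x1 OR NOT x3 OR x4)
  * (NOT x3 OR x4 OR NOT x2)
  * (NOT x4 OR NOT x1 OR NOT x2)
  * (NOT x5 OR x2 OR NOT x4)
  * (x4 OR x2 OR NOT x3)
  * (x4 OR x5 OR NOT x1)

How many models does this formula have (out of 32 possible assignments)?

14

Split on x4, then x2.
  x4=1, x2=1: remaining (x1,x3,x5) ∈ {(0,0,0); (0,0,1); (0,1,0); (0,1,1)} — 4.
  x4=1, x2=0: remaining (x1,x3,x5) ∈ {(0,0,0); (0,1,0); (1,0,0); (1,1,0)} — 4.
  x4=0, x2=1: remaining (x1,x3,x5) ∈ {(0,0,0); (0,0,1); (1,0,1)} — 3.
  x4=0, x2=0: remaining (x1,x3,x5) ∈ {(0,0,0); (0,0,1); (1,0,1)} — 3.
Total: 4 + 4 + 3 + 3 = 14.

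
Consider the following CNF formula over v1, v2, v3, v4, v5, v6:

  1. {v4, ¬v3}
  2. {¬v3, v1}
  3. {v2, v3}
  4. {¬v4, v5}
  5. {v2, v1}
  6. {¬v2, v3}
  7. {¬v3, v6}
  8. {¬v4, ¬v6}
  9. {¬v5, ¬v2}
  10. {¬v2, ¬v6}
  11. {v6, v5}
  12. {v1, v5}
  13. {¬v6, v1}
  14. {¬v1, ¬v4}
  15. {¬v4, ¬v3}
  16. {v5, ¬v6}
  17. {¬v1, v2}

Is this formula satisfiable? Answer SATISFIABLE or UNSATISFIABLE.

UNSATISFIABLE

v1 = True:
  propagation gives v4=False, v3=False, v2=True; an empty clause results — contradiction.
v1 = False:
  propagation gives v3=False, v2=True; an empty clause results — contradiction.
Every branch closes, so no satisfying assignment exists.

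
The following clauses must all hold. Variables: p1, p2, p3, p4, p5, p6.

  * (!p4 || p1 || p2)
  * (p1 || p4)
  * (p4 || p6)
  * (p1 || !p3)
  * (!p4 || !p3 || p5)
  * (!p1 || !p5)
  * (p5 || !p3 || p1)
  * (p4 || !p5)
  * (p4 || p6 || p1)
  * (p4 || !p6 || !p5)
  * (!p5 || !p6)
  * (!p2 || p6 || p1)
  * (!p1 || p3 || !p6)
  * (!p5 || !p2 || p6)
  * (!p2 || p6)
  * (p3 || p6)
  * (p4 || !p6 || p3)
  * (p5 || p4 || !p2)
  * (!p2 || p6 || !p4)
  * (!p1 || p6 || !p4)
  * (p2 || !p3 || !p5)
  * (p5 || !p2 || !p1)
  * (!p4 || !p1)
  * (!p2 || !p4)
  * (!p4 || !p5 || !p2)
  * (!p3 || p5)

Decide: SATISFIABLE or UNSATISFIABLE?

UNSATISFIABLE

p4 = True:
  propagation gives p1=False, p2=True; an empty clause results — contradiction.
p4 = False:
  propagation gives p1=True, p6=True, p5=False, p3=True; an empty clause results — contradiction.
Every branch closes, so no satisfying assignment exists.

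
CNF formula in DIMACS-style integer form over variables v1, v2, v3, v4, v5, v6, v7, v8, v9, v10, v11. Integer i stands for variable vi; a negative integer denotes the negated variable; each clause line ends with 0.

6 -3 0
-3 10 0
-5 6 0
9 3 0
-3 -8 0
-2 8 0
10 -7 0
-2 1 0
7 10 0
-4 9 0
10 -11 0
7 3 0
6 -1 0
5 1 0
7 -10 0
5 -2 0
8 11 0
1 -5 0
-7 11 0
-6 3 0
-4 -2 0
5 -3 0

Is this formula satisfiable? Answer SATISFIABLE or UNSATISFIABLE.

SATISFIABLE

Pure literal: v2 appears only negated; assign v2 = False.
v4 occurs only negated in the remaining clauses — set v4 = False.
Set v1 = True and propagate.
  then v6 is forced to True.
  then v3 is forced to True.
  then v10 is forced to True.
  then v8 is forced to False.
  then v7 is forced to True.
  then v11 is forced to True.
  then v5 is forced to True.
v9 is now unconstrained; take v9 = False.
Every clause has at least one true literal under this assignment.
So v1=True, v2=False, v3=True, v4=False, v5=True, v6=True, v7=True, v8=False, v9=False, v10=True, v11=True is a satisfying assignment.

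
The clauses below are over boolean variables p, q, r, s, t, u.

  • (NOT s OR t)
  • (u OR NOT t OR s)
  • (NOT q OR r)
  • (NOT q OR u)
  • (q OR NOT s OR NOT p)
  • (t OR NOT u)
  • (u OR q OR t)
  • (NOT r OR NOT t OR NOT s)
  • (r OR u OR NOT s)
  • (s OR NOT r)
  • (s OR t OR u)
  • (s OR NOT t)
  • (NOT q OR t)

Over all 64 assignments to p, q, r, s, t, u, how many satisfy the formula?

The models are:
  p=F q=F r=F s=T t=T u=T
That's 1 in total.

1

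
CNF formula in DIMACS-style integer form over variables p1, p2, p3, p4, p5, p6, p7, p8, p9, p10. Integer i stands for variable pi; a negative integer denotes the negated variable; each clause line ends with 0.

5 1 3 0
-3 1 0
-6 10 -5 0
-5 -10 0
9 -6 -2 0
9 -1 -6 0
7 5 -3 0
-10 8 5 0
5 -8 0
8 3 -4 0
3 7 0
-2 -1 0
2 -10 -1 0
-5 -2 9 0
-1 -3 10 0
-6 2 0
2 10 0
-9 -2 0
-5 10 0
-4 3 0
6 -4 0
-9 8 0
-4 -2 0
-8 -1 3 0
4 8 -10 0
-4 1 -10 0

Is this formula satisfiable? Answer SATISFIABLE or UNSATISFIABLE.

UNSATISFIABLE

p10 = True:
  propagation gives p5=False, p8=True; an empty clause results — contradiction.
p10 = False:
  propagation gives p2=True, p1=False, p3=False, p5=True; an empty clause results — contradiction.
Every branch closes, so no satisfying assignment exists.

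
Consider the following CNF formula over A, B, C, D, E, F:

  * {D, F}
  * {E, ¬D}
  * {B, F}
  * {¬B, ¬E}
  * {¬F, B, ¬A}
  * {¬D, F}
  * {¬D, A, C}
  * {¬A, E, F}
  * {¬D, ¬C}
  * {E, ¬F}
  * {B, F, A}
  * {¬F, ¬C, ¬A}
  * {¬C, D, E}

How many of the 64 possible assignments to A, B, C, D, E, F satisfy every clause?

The models are:
  A=0 B=0 C=0 D=0 E=1 F=1
  A=0 B=0 C=1 D=0 E=1 F=1
Count: 2.

2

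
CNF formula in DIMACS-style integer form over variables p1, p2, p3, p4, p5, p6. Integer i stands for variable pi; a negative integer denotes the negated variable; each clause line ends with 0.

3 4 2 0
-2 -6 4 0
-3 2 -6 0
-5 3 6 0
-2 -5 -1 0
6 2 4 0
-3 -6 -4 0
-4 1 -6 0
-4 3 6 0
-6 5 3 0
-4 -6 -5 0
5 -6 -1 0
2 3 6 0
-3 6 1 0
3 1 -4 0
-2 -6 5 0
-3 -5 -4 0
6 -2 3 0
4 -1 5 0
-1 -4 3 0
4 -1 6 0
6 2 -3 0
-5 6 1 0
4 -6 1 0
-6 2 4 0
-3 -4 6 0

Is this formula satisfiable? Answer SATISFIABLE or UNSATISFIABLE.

p6 = True:
  p4 = True:
    propagation gives p3=False, p1=True; an empty clause results — contradiction.
  p4 = False:
    propagation gives p2=False; an empty clause results — contradiction.
p6 = False:
  p3 = True:
    propagation gives p1=True, p4=True; an empty clause results — contradiction.
  p3 = False:
    propagation gives p5=False, p4=False, p2=True; an empty clause results — contradiction.
Every branch closes, so no satisfying assignment exists.

UNSATISFIABLE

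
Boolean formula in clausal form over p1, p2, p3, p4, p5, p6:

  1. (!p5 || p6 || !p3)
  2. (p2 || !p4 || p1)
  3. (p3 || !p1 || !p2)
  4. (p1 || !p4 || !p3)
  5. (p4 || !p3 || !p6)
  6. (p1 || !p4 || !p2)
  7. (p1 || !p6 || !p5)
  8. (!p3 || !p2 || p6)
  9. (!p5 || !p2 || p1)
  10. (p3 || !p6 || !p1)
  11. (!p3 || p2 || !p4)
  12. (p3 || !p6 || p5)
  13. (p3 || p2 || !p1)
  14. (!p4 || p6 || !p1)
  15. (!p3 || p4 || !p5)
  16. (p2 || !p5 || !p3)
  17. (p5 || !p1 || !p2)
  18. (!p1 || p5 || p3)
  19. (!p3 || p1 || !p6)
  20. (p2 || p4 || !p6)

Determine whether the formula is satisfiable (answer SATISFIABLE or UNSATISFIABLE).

SATISFIABLE

Set p1 = False and propagate.
The remaining clauses are satisfied by p2 = True, p3 = False, p4 = False, p5 = False, p6 = False.
Every clause has at least one true literal under this assignment.
So p1 = 0, p2 = 1, p3 = 0, p4 = 0, p5 = 0, p6 = 0 is a satisfying assignment.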